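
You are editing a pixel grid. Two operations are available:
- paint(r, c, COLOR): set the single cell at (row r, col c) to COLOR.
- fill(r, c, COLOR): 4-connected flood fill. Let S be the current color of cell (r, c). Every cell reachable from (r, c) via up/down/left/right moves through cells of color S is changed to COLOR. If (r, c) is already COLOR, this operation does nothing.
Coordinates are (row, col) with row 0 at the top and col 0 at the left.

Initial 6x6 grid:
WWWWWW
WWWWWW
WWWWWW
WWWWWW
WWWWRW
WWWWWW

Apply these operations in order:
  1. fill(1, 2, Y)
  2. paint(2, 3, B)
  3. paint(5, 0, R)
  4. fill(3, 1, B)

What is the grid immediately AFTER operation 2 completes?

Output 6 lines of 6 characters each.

After op 1 fill(1,2,Y) [35 cells changed]:
YYYYYY
YYYYYY
YYYYYY
YYYYYY
YYYYRY
YYYYYY
After op 2 paint(2,3,B):
YYYYYY
YYYYYY
YYYBYY
YYYYYY
YYYYRY
YYYYYY

Answer: YYYYYY
YYYYYY
YYYBYY
YYYYYY
YYYYRY
YYYYYY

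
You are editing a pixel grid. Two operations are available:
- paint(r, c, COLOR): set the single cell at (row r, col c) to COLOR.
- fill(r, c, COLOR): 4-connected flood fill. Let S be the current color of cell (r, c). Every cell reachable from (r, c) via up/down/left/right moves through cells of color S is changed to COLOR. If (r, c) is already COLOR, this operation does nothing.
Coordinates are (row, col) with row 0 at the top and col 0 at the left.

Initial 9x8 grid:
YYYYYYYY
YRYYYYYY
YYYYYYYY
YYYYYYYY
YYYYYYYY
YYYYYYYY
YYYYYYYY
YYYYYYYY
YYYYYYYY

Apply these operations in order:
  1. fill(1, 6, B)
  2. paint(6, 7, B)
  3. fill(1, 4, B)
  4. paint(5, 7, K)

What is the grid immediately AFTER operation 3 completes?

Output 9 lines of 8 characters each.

Answer: BBBBBBBB
BRBBBBBB
BBBBBBBB
BBBBBBBB
BBBBBBBB
BBBBBBBB
BBBBBBBB
BBBBBBBB
BBBBBBBB

Derivation:
After op 1 fill(1,6,B) [71 cells changed]:
BBBBBBBB
BRBBBBBB
BBBBBBBB
BBBBBBBB
BBBBBBBB
BBBBBBBB
BBBBBBBB
BBBBBBBB
BBBBBBBB
After op 2 paint(6,7,B):
BBBBBBBB
BRBBBBBB
BBBBBBBB
BBBBBBBB
BBBBBBBB
BBBBBBBB
BBBBBBBB
BBBBBBBB
BBBBBBBB
After op 3 fill(1,4,B) [0 cells changed]:
BBBBBBBB
BRBBBBBB
BBBBBBBB
BBBBBBBB
BBBBBBBB
BBBBBBBB
BBBBBBBB
BBBBBBBB
BBBBBBBB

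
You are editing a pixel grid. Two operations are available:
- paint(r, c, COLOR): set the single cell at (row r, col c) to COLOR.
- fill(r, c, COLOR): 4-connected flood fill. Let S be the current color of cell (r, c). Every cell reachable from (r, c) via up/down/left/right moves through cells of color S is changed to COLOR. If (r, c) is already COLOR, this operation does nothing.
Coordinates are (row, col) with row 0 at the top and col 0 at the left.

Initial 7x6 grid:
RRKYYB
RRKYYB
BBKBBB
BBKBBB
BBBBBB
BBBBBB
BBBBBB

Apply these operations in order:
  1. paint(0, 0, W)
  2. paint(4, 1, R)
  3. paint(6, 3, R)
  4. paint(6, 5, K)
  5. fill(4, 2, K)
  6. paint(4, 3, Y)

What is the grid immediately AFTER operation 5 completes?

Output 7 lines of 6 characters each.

After op 1 paint(0,0,W):
WRKYYB
RRKYYB
BBKBBB
BBKBBB
BBBBBB
BBBBBB
BBBBBB
After op 2 paint(4,1,R):
WRKYYB
RRKYYB
BBKBBB
BBKBBB
BRBBBB
BBBBBB
BBBBBB
After op 3 paint(6,3,R):
WRKYYB
RRKYYB
BBKBBB
BBKBBB
BRBBBB
BBBBBB
BBBRBB
After op 4 paint(6,5,K):
WRKYYB
RRKYYB
BBKBBB
BBKBBB
BRBBBB
BBBBBB
BBBRBK
After op 5 fill(4,2,K) [27 cells changed]:
WRKYYK
RRKYYK
KKKKKK
KKKKKK
KRKKKK
KKKKKK
KKKRKK

Answer: WRKYYK
RRKYYK
KKKKKK
KKKKKK
KRKKKK
KKKKKK
KKKRKK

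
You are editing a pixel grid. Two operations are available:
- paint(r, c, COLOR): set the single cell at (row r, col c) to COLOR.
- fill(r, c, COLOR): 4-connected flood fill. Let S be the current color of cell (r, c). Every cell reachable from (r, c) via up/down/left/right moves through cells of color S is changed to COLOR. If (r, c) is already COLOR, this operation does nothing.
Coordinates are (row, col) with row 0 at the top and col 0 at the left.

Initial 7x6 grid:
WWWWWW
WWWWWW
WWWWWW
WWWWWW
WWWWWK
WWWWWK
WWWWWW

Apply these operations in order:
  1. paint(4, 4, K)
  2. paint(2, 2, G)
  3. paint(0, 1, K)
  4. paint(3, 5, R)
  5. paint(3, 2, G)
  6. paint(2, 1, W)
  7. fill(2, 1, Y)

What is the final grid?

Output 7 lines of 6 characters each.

After op 1 paint(4,4,K):
WWWWWW
WWWWWW
WWWWWW
WWWWWW
WWWWKK
WWWWWK
WWWWWW
After op 2 paint(2,2,G):
WWWWWW
WWWWWW
WWGWWW
WWWWWW
WWWWKK
WWWWWK
WWWWWW
After op 3 paint(0,1,K):
WKWWWW
WWWWWW
WWGWWW
WWWWWW
WWWWKK
WWWWWK
WWWWWW
After op 4 paint(3,5,R):
WKWWWW
WWWWWW
WWGWWW
WWWWWR
WWWWKK
WWWWWK
WWWWWW
After op 5 paint(3,2,G):
WKWWWW
WWWWWW
WWGWWW
WWGWWR
WWWWKK
WWWWWK
WWWWWW
After op 6 paint(2,1,W):
WKWWWW
WWWWWW
WWGWWW
WWGWWR
WWWWKK
WWWWWK
WWWWWW
After op 7 fill(2,1,Y) [35 cells changed]:
YKYYYY
YYYYYY
YYGYYY
YYGYYR
YYYYKK
YYYYYK
YYYYYY

Answer: YKYYYY
YYYYYY
YYGYYY
YYGYYR
YYYYKK
YYYYYK
YYYYYY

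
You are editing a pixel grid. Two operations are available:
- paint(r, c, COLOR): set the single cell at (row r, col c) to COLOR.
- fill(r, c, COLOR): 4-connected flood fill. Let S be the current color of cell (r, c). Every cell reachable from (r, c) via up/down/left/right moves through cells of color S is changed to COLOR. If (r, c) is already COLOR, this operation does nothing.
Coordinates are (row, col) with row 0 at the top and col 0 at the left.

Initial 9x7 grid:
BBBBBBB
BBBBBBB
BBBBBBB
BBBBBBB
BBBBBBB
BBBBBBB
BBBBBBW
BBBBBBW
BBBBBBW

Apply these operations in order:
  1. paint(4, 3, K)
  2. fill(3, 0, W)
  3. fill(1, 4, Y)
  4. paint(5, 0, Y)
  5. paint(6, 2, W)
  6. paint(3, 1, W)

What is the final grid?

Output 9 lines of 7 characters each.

Answer: YYYYYYY
YYYYYYY
YYYYYYY
YWYYYYY
YYYKYYY
YYYYYYY
YYWYYYY
YYYYYYY
YYYYYYY

Derivation:
After op 1 paint(4,3,K):
BBBBBBB
BBBBBBB
BBBBBBB
BBBBBBB
BBBKBBB
BBBBBBB
BBBBBBW
BBBBBBW
BBBBBBW
After op 2 fill(3,0,W) [59 cells changed]:
WWWWWWW
WWWWWWW
WWWWWWW
WWWWWWW
WWWKWWW
WWWWWWW
WWWWWWW
WWWWWWW
WWWWWWW
After op 3 fill(1,4,Y) [62 cells changed]:
YYYYYYY
YYYYYYY
YYYYYYY
YYYYYYY
YYYKYYY
YYYYYYY
YYYYYYY
YYYYYYY
YYYYYYY
After op 4 paint(5,0,Y):
YYYYYYY
YYYYYYY
YYYYYYY
YYYYYYY
YYYKYYY
YYYYYYY
YYYYYYY
YYYYYYY
YYYYYYY
After op 5 paint(6,2,W):
YYYYYYY
YYYYYYY
YYYYYYY
YYYYYYY
YYYKYYY
YYYYYYY
YYWYYYY
YYYYYYY
YYYYYYY
After op 6 paint(3,1,W):
YYYYYYY
YYYYYYY
YYYYYYY
YWYYYYY
YYYKYYY
YYYYYYY
YYWYYYY
YYYYYYY
YYYYYYY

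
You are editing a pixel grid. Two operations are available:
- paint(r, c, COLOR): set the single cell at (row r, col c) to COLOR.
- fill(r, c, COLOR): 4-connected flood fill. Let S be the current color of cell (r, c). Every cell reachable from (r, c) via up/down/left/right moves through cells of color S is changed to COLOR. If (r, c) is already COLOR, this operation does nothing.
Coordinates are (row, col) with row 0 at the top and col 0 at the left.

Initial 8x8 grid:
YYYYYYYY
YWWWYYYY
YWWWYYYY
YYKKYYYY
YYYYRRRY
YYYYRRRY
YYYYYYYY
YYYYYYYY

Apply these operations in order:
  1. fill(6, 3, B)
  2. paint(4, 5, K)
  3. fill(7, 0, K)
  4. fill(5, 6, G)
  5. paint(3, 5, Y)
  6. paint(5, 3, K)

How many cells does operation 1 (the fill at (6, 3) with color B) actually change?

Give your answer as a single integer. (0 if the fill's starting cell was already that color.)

Answer: 50

Derivation:
After op 1 fill(6,3,B) [50 cells changed]:
BBBBBBBB
BWWWBBBB
BWWWBBBB
BBKKBBBB
BBBBRRRB
BBBBRRRB
BBBBBBBB
BBBBBBBB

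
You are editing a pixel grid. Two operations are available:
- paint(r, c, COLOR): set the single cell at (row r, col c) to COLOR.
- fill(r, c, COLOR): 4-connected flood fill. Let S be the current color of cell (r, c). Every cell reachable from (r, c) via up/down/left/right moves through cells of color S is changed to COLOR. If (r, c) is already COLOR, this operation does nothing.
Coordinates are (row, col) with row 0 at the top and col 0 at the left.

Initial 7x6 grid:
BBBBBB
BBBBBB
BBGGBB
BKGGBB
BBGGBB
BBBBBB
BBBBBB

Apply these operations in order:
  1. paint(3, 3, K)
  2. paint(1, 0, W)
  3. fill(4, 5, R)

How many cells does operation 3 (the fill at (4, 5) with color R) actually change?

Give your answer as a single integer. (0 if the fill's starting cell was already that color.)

Answer: 34

Derivation:
After op 1 paint(3,3,K):
BBBBBB
BBBBBB
BBGGBB
BKGKBB
BBGGBB
BBBBBB
BBBBBB
After op 2 paint(1,0,W):
BBBBBB
WBBBBB
BBGGBB
BKGKBB
BBGGBB
BBBBBB
BBBBBB
After op 3 fill(4,5,R) [34 cells changed]:
RRRRRR
WRRRRR
RRGGRR
RKGKRR
RRGGRR
RRRRRR
RRRRRR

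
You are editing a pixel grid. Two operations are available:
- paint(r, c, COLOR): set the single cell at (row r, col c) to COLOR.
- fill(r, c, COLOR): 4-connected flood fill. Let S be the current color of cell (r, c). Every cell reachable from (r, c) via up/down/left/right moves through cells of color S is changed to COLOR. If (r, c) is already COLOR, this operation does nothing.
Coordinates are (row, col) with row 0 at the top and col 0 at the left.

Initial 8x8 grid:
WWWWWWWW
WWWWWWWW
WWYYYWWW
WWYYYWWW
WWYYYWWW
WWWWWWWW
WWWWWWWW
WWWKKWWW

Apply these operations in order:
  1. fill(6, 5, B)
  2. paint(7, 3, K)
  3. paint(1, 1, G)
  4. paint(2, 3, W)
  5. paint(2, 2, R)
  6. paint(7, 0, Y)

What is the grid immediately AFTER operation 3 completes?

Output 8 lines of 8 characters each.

After op 1 fill(6,5,B) [53 cells changed]:
BBBBBBBB
BBBBBBBB
BBYYYBBB
BBYYYBBB
BBYYYBBB
BBBBBBBB
BBBBBBBB
BBBKKBBB
After op 2 paint(7,3,K):
BBBBBBBB
BBBBBBBB
BBYYYBBB
BBYYYBBB
BBYYYBBB
BBBBBBBB
BBBBBBBB
BBBKKBBB
After op 3 paint(1,1,G):
BBBBBBBB
BGBBBBBB
BBYYYBBB
BBYYYBBB
BBYYYBBB
BBBBBBBB
BBBBBBBB
BBBKKBBB

Answer: BBBBBBBB
BGBBBBBB
BBYYYBBB
BBYYYBBB
BBYYYBBB
BBBBBBBB
BBBBBBBB
BBBKKBBB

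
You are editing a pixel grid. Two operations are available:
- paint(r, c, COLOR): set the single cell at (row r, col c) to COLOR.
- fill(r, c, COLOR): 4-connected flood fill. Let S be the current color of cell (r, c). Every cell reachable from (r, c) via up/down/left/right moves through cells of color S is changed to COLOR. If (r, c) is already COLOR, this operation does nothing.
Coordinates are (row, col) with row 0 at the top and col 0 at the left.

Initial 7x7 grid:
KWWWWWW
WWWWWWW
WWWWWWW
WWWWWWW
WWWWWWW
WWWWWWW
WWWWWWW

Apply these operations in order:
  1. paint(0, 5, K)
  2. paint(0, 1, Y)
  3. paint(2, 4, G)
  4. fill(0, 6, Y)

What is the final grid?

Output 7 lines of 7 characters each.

After op 1 paint(0,5,K):
KWWWWKW
WWWWWWW
WWWWWWW
WWWWWWW
WWWWWWW
WWWWWWW
WWWWWWW
After op 2 paint(0,1,Y):
KYWWWKW
WWWWWWW
WWWWWWW
WWWWWWW
WWWWWWW
WWWWWWW
WWWWWWW
After op 3 paint(2,4,G):
KYWWWKW
WWWWWWW
WWWWGWW
WWWWWWW
WWWWWWW
WWWWWWW
WWWWWWW
After op 4 fill(0,6,Y) [45 cells changed]:
KYYYYKY
YYYYYYY
YYYYGYY
YYYYYYY
YYYYYYY
YYYYYYY
YYYYYYY

Answer: KYYYYKY
YYYYYYY
YYYYGYY
YYYYYYY
YYYYYYY
YYYYYYY
YYYYYYY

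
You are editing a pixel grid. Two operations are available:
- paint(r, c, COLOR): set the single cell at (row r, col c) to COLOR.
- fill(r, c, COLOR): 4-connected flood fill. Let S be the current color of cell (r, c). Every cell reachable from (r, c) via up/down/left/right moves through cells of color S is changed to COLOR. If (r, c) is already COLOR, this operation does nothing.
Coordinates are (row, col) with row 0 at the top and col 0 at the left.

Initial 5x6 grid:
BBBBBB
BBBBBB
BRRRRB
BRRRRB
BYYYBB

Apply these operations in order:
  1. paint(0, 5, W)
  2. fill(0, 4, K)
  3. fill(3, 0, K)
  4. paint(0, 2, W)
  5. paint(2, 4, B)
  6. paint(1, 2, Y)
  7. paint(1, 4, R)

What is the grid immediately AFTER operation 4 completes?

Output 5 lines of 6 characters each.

Answer: KKWKKW
KKKKKK
KRRRRK
KRRRRK
KYYYKK

Derivation:
After op 1 paint(0,5,W):
BBBBBW
BBBBBB
BRRRRB
BRRRRB
BYYYBB
After op 2 fill(0,4,K) [18 cells changed]:
KKKKKW
KKKKKK
KRRRRK
KRRRRK
KYYYKK
After op 3 fill(3,0,K) [0 cells changed]:
KKKKKW
KKKKKK
KRRRRK
KRRRRK
KYYYKK
After op 4 paint(0,2,W):
KKWKKW
KKKKKK
KRRRRK
KRRRRK
KYYYKK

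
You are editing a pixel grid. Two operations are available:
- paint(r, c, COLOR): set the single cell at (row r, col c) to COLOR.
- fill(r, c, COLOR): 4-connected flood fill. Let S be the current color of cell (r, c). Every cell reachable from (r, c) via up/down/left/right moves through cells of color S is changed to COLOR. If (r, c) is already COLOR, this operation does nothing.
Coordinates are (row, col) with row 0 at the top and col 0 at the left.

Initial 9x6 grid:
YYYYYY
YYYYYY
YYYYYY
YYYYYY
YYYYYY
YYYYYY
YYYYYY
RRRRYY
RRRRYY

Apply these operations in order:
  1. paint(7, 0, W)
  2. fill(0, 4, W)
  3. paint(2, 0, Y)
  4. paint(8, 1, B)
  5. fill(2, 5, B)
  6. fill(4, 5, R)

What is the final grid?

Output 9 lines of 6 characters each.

Answer: RRRRRR
RRRRRR
YRRRRR
RRRRRR
RRRRRR
RRRRRR
RRRRRR
RRRRRR
RBRRRR

Derivation:
After op 1 paint(7,0,W):
YYYYYY
YYYYYY
YYYYYY
YYYYYY
YYYYYY
YYYYYY
YYYYYY
WRRRYY
RRRRYY
After op 2 fill(0,4,W) [46 cells changed]:
WWWWWW
WWWWWW
WWWWWW
WWWWWW
WWWWWW
WWWWWW
WWWWWW
WRRRWW
RRRRWW
After op 3 paint(2,0,Y):
WWWWWW
WWWWWW
YWWWWW
WWWWWW
WWWWWW
WWWWWW
WWWWWW
WRRRWW
RRRRWW
After op 4 paint(8,1,B):
WWWWWW
WWWWWW
YWWWWW
WWWWWW
WWWWWW
WWWWWW
WWWWWW
WRRRWW
RBRRWW
After op 5 fill(2,5,B) [46 cells changed]:
BBBBBB
BBBBBB
YBBBBB
BBBBBB
BBBBBB
BBBBBB
BBBBBB
BRRRBB
RBRRBB
After op 6 fill(4,5,R) [46 cells changed]:
RRRRRR
RRRRRR
YRRRRR
RRRRRR
RRRRRR
RRRRRR
RRRRRR
RRRRRR
RBRRRR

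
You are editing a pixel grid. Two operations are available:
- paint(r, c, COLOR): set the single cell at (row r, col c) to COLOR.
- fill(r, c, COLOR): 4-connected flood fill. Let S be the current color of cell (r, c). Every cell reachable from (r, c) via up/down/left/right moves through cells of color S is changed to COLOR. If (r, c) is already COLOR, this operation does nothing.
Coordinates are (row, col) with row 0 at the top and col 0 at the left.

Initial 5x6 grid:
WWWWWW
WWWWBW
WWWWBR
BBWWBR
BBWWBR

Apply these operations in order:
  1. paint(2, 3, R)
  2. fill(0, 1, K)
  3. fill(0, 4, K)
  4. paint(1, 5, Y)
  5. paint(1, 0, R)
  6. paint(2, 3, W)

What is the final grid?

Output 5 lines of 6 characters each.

After op 1 paint(2,3,R):
WWWWWW
WWWWBW
WWWRBR
BBWWBR
BBWWBR
After op 2 fill(0,1,K) [18 cells changed]:
KKKKKK
KKKKBK
KKKRBR
BBKKBR
BBKKBR
After op 3 fill(0,4,K) [0 cells changed]:
KKKKKK
KKKKBK
KKKRBR
BBKKBR
BBKKBR
After op 4 paint(1,5,Y):
KKKKKK
KKKKBY
KKKRBR
BBKKBR
BBKKBR
After op 5 paint(1,0,R):
KKKKKK
RKKKBY
KKKRBR
BBKKBR
BBKKBR
After op 6 paint(2,3,W):
KKKKKK
RKKKBY
KKKWBR
BBKKBR
BBKKBR

Answer: KKKKKK
RKKKBY
KKKWBR
BBKKBR
BBKKBR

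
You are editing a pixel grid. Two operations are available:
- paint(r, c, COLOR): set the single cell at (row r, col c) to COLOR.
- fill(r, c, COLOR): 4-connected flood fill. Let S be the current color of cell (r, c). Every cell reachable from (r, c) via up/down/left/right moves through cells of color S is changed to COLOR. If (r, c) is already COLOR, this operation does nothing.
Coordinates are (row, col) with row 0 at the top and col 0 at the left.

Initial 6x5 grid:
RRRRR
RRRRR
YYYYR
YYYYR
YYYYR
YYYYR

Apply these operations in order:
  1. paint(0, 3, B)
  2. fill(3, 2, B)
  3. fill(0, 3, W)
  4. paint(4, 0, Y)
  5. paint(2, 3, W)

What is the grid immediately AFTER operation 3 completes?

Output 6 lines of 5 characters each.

Answer: RRRWR
RRRRR
BBBBR
BBBBR
BBBBR
BBBBR

Derivation:
After op 1 paint(0,3,B):
RRRBR
RRRRR
YYYYR
YYYYR
YYYYR
YYYYR
After op 2 fill(3,2,B) [16 cells changed]:
RRRBR
RRRRR
BBBBR
BBBBR
BBBBR
BBBBR
After op 3 fill(0,3,W) [1 cells changed]:
RRRWR
RRRRR
BBBBR
BBBBR
BBBBR
BBBBR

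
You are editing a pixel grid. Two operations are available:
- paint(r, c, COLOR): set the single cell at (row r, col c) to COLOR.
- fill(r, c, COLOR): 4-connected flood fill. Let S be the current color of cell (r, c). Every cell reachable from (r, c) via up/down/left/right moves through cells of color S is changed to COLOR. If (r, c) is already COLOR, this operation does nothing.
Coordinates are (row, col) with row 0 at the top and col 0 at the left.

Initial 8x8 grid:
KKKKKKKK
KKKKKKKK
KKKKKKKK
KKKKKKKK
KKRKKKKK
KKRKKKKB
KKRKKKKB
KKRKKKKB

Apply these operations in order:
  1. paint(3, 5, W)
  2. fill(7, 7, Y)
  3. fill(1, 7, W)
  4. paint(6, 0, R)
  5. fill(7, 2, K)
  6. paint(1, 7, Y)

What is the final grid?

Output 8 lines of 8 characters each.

After op 1 paint(3,5,W):
KKKKKKKK
KKKKKKKK
KKKKKKKK
KKKKKWKK
KKRKKKKK
KKRKKKKB
KKRKKKKB
KKRKKKKB
After op 2 fill(7,7,Y) [3 cells changed]:
KKKKKKKK
KKKKKKKK
KKKKKKKK
KKKKKWKK
KKRKKKKK
KKRKKKKY
KKRKKKKY
KKRKKKKY
After op 3 fill(1,7,W) [56 cells changed]:
WWWWWWWW
WWWWWWWW
WWWWWWWW
WWWWWWWW
WWRWWWWW
WWRWWWWY
WWRWWWWY
WWRWWWWY
After op 4 paint(6,0,R):
WWWWWWWW
WWWWWWWW
WWWWWWWW
WWWWWWWW
WWRWWWWW
WWRWWWWY
RWRWWWWY
WWRWWWWY
After op 5 fill(7,2,K) [4 cells changed]:
WWWWWWWW
WWWWWWWW
WWWWWWWW
WWWWWWWW
WWKWWWWW
WWKWWWWY
RWKWWWWY
WWKWWWWY
After op 6 paint(1,7,Y):
WWWWWWWW
WWWWWWWY
WWWWWWWW
WWWWWWWW
WWKWWWWW
WWKWWWWY
RWKWWWWY
WWKWWWWY

Answer: WWWWWWWW
WWWWWWWY
WWWWWWWW
WWWWWWWW
WWKWWWWW
WWKWWWWY
RWKWWWWY
WWKWWWWY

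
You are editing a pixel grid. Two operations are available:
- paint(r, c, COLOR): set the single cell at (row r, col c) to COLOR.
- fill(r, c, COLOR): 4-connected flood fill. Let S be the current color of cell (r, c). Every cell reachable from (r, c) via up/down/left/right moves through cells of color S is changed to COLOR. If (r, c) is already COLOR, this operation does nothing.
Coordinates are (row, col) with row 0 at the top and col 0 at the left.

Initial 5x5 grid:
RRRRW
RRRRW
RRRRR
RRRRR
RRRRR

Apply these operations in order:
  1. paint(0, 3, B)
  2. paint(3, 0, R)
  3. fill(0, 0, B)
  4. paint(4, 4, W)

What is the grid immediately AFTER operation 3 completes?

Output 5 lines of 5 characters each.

After op 1 paint(0,3,B):
RRRBW
RRRRW
RRRRR
RRRRR
RRRRR
After op 2 paint(3,0,R):
RRRBW
RRRRW
RRRRR
RRRRR
RRRRR
After op 3 fill(0,0,B) [22 cells changed]:
BBBBW
BBBBW
BBBBB
BBBBB
BBBBB

Answer: BBBBW
BBBBW
BBBBB
BBBBB
BBBBB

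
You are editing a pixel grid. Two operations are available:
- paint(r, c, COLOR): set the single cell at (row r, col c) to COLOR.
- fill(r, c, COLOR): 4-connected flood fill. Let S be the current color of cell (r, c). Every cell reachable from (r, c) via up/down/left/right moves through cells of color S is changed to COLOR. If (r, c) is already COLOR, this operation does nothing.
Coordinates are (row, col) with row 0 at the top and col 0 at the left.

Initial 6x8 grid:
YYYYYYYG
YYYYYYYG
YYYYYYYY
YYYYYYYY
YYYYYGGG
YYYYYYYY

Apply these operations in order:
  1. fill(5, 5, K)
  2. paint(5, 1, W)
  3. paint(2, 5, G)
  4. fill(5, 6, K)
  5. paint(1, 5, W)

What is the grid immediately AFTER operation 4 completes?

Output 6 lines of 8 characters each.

Answer: KKKKKKKG
KKKKKKKG
KKKKKGKK
KKKKKKKK
KKKKKGGG
KWKKKKKK

Derivation:
After op 1 fill(5,5,K) [43 cells changed]:
KKKKKKKG
KKKKKKKG
KKKKKKKK
KKKKKKKK
KKKKKGGG
KKKKKKKK
After op 2 paint(5,1,W):
KKKKKKKG
KKKKKKKG
KKKKKKKK
KKKKKKKK
KKKKKGGG
KWKKKKKK
After op 3 paint(2,5,G):
KKKKKKKG
KKKKKKKG
KKKKKGKK
KKKKKKKK
KKKKKGGG
KWKKKKKK
After op 4 fill(5,6,K) [0 cells changed]:
KKKKKKKG
KKKKKKKG
KKKKKGKK
KKKKKKKK
KKKKKGGG
KWKKKKKK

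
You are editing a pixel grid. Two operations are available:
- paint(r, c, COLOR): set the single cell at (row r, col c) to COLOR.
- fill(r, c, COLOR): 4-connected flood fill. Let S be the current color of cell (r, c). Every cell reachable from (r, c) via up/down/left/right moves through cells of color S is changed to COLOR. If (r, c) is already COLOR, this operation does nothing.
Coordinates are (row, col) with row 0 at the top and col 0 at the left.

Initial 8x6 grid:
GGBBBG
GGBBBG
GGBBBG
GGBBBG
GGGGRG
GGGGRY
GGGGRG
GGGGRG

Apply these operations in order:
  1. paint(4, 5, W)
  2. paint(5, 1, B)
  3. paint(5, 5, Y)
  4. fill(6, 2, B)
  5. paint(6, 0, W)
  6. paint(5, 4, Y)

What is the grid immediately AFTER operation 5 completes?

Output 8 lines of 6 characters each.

Answer: BBBBBG
BBBBBG
BBBBBG
BBBBBG
BBBBRW
BBBBRY
WBBBRG
BBBBRG

Derivation:
After op 1 paint(4,5,W):
GGBBBG
GGBBBG
GGBBBG
GGBBBG
GGGGRW
GGGGRY
GGGGRG
GGGGRG
After op 2 paint(5,1,B):
GGBBBG
GGBBBG
GGBBBG
GGBBBG
GGGGRW
GBGGRY
GGGGRG
GGGGRG
After op 3 paint(5,5,Y):
GGBBBG
GGBBBG
GGBBBG
GGBBBG
GGGGRW
GBGGRY
GGGGRG
GGGGRG
After op 4 fill(6,2,B) [23 cells changed]:
BBBBBG
BBBBBG
BBBBBG
BBBBBG
BBBBRW
BBBBRY
BBBBRG
BBBBRG
After op 5 paint(6,0,W):
BBBBBG
BBBBBG
BBBBBG
BBBBBG
BBBBRW
BBBBRY
WBBBRG
BBBBRG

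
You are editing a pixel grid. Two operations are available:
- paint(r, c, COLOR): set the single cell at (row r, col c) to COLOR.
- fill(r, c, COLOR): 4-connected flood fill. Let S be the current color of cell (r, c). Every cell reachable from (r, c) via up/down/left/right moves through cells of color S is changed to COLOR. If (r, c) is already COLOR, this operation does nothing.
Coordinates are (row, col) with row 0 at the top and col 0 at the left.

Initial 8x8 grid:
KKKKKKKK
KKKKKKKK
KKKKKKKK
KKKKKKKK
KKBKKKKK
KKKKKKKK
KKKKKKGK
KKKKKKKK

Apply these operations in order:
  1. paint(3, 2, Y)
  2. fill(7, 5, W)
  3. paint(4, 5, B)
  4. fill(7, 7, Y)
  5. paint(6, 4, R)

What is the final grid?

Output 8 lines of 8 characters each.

Answer: YYYYYYYY
YYYYYYYY
YYYYYYYY
YYYYYYYY
YYBYYBYY
YYYYYYYY
YYYYRYGY
YYYYYYYY

Derivation:
After op 1 paint(3,2,Y):
KKKKKKKK
KKKKKKKK
KKKKKKKK
KKYKKKKK
KKBKKKKK
KKKKKKKK
KKKKKKGK
KKKKKKKK
After op 2 fill(7,5,W) [61 cells changed]:
WWWWWWWW
WWWWWWWW
WWWWWWWW
WWYWWWWW
WWBWWWWW
WWWWWWWW
WWWWWWGW
WWWWWWWW
After op 3 paint(4,5,B):
WWWWWWWW
WWWWWWWW
WWWWWWWW
WWYWWWWW
WWBWWBWW
WWWWWWWW
WWWWWWGW
WWWWWWWW
After op 4 fill(7,7,Y) [60 cells changed]:
YYYYYYYY
YYYYYYYY
YYYYYYYY
YYYYYYYY
YYBYYBYY
YYYYYYYY
YYYYYYGY
YYYYYYYY
After op 5 paint(6,4,R):
YYYYYYYY
YYYYYYYY
YYYYYYYY
YYYYYYYY
YYBYYBYY
YYYYYYYY
YYYYRYGY
YYYYYYYY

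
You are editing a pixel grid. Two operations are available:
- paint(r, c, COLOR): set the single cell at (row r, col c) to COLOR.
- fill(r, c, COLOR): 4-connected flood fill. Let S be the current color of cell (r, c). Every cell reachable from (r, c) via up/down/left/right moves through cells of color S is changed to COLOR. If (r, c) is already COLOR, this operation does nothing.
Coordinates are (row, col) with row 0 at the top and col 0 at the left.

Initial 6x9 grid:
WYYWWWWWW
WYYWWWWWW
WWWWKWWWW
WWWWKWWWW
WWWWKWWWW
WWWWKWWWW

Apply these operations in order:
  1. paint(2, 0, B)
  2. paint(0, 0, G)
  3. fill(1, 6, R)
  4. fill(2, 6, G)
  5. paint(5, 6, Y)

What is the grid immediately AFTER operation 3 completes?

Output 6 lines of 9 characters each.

After op 1 paint(2,0,B):
WYYWWWWWW
WYYWWWWWW
BWWWKWWWW
WWWWKWWWW
WWWWKWWWW
WWWWKWWWW
After op 2 paint(0,0,G):
GYYWWWWWW
WYYWWWWWW
BWWWKWWWW
WWWWKWWWW
WWWWKWWWW
WWWWKWWWW
After op 3 fill(1,6,R) [43 cells changed]:
GYYRRRRRR
WYYRRRRRR
BRRRKRRRR
RRRRKRRRR
RRRRKRRRR
RRRRKRRRR

Answer: GYYRRRRRR
WYYRRRRRR
BRRRKRRRR
RRRRKRRRR
RRRRKRRRR
RRRRKRRRR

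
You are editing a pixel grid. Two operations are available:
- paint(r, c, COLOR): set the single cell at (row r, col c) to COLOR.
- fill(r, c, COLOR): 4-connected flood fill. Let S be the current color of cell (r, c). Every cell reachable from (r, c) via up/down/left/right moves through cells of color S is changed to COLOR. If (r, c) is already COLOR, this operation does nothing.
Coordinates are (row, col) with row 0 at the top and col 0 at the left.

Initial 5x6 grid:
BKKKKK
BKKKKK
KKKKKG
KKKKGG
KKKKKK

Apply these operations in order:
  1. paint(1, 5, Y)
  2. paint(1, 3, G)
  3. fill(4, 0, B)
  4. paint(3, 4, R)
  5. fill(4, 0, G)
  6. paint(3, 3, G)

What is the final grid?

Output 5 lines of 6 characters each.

Answer: GGGGGG
GGGGGY
GGGGGG
GGGGRG
GGGGGG

Derivation:
After op 1 paint(1,5,Y):
BKKKKK
BKKKKY
KKKKKG
KKKKGG
KKKKKK
After op 2 paint(1,3,G):
BKKKKK
BKKGKY
KKKKKG
KKKKGG
KKKKKK
After op 3 fill(4,0,B) [23 cells changed]:
BBBBBB
BBBGBY
BBBBBG
BBBBGG
BBBBBB
After op 4 paint(3,4,R):
BBBBBB
BBBGBY
BBBBBG
BBBBRG
BBBBBB
After op 5 fill(4,0,G) [25 cells changed]:
GGGGGG
GGGGGY
GGGGGG
GGGGRG
GGGGGG
After op 6 paint(3,3,G):
GGGGGG
GGGGGY
GGGGGG
GGGGRG
GGGGGG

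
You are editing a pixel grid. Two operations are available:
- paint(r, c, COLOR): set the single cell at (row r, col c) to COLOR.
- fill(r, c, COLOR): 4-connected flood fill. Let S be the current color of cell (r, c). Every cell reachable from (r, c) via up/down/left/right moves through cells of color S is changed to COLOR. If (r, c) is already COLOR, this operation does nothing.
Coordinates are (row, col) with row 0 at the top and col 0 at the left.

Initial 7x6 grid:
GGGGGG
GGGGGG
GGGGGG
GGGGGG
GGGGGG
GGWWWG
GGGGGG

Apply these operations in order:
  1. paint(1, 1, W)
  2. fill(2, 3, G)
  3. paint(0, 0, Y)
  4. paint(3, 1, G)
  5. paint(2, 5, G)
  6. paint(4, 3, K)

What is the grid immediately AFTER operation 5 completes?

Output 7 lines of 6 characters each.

After op 1 paint(1,1,W):
GGGGGG
GWGGGG
GGGGGG
GGGGGG
GGGGGG
GGWWWG
GGGGGG
After op 2 fill(2,3,G) [0 cells changed]:
GGGGGG
GWGGGG
GGGGGG
GGGGGG
GGGGGG
GGWWWG
GGGGGG
After op 3 paint(0,0,Y):
YGGGGG
GWGGGG
GGGGGG
GGGGGG
GGGGGG
GGWWWG
GGGGGG
After op 4 paint(3,1,G):
YGGGGG
GWGGGG
GGGGGG
GGGGGG
GGGGGG
GGWWWG
GGGGGG
After op 5 paint(2,5,G):
YGGGGG
GWGGGG
GGGGGG
GGGGGG
GGGGGG
GGWWWG
GGGGGG

Answer: YGGGGG
GWGGGG
GGGGGG
GGGGGG
GGGGGG
GGWWWG
GGGGGG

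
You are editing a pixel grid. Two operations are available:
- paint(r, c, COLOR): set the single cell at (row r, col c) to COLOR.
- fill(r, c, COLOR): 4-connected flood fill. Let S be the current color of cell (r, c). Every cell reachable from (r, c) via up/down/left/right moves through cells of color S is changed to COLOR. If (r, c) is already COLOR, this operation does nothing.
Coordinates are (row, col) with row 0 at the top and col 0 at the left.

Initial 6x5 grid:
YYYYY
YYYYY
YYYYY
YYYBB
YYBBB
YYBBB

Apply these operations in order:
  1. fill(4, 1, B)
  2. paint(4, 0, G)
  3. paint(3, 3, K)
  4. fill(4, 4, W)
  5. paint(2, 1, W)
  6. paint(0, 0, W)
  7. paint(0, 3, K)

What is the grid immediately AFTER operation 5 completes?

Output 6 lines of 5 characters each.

After op 1 fill(4,1,B) [22 cells changed]:
BBBBB
BBBBB
BBBBB
BBBBB
BBBBB
BBBBB
After op 2 paint(4,0,G):
BBBBB
BBBBB
BBBBB
BBBBB
GBBBB
BBBBB
After op 3 paint(3,3,K):
BBBBB
BBBBB
BBBBB
BBBKB
GBBBB
BBBBB
After op 4 fill(4,4,W) [28 cells changed]:
WWWWW
WWWWW
WWWWW
WWWKW
GWWWW
WWWWW
After op 5 paint(2,1,W):
WWWWW
WWWWW
WWWWW
WWWKW
GWWWW
WWWWW

Answer: WWWWW
WWWWW
WWWWW
WWWKW
GWWWW
WWWWW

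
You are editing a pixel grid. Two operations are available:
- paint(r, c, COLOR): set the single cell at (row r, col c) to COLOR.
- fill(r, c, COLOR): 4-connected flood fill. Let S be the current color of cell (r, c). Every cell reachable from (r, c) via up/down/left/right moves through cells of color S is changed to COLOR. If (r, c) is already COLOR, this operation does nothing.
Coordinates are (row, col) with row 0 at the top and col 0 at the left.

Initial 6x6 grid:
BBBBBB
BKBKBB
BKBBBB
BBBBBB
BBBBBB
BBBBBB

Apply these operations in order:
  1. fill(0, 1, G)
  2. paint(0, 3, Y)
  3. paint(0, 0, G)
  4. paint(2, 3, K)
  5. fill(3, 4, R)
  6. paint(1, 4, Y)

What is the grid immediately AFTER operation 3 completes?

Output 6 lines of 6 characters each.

After op 1 fill(0,1,G) [33 cells changed]:
GGGGGG
GKGKGG
GKGGGG
GGGGGG
GGGGGG
GGGGGG
After op 2 paint(0,3,Y):
GGGYGG
GKGKGG
GKGGGG
GGGGGG
GGGGGG
GGGGGG
After op 3 paint(0,0,G):
GGGYGG
GKGKGG
GKGGGG
GGGGGG
GGGGGG
GGGGGG

Answer: GGGYGG
GKGKGG
GKGGGG
GGGGGG
GGGGGG
GGGGGG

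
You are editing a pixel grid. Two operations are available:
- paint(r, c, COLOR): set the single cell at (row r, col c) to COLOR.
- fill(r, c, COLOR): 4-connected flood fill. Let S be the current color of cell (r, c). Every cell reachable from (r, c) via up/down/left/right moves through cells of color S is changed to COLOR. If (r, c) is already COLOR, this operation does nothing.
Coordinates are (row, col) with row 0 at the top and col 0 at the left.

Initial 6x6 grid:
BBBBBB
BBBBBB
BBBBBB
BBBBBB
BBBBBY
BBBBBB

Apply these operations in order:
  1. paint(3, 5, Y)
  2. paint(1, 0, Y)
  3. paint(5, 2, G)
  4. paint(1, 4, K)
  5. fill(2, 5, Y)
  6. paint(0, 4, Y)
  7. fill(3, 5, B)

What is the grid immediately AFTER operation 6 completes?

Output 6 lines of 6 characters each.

Answer: YYYYYY
YYYYKY
YYYYYY
YYYYYY
YYYYYY
YYGYYY

Derivation:
After op 1 paint(3,5,Y):
BBBBBB
BBBBBB
BBBBBB
BBBBBY
BBBBBY
BBBBBB
After op 2 paint(1,0,Y):
BBBBBB
YBBBBB
BBBBBB
BBBBBY
BBBBBY
BBBBBB
After op 3 paint(5,2,G):
BBBBBB
YBBBBB
BBBBBB
BBBBBY
BBBBBY
BBGBBB
After op 4 paint(1,4,K):
BBBBBB
YBBBKB
BBBBBB
BBBBBY
BBBBBY
BBGBBB
After op 5 fill(2,5,Y) [31 cells changed]:
YYYYYY
YYYYKY
YYYYYY
YYYYYY
YYYYYY
YYGYYY
After op 6 paint(0,4,Y):
YYYYYY
YYYYKY
YYYYYY
YYYYYY
YYYYYY
YYGYYY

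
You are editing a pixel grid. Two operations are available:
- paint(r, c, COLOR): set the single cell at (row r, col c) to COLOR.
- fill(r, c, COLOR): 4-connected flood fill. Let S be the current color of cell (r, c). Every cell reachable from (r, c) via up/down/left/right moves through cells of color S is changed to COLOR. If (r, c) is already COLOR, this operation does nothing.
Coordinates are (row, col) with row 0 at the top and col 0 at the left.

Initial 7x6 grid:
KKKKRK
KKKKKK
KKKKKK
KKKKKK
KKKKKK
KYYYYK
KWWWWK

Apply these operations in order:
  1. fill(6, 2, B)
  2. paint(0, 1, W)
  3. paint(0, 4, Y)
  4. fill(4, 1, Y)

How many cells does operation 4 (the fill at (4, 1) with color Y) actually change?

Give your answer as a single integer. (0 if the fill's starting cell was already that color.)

After op 1 fill(6,2,B) [4 cells changed]:
KKKKRK
KKKKKK
KKKKKK
KKKKKK
KKKKKK
KYYYYK
KBBBBK
After op 2 paint(0,1,W):
KWKKRK
KKKKKK
KKKKKK
KKKKKK
KKKKKK
KYYYYK
KBBBBK
After op 3 paint(0,4,Y):
KWKKYK
KKKKKK
KKKKKK
KKKKKK
KKKKKK
KYYYYK
KBBBBK
After op 4 fill(4,1,Y) [32 cells changed]:
YWYYYY
YYYYYY
YYYYYY
YYYYYY
YYYYYY
YYYYYY
YBBBBY

Answer: 32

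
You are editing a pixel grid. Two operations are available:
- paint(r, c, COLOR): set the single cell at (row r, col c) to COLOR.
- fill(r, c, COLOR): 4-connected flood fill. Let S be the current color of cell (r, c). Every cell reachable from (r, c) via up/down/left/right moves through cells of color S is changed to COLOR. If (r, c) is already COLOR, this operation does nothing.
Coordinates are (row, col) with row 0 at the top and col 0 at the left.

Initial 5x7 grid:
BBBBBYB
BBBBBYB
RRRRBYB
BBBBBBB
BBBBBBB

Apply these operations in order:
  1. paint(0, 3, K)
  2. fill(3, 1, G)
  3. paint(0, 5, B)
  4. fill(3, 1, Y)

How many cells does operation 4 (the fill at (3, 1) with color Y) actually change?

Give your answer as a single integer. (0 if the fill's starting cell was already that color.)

Answer: 27

Derivation:
After op 1 paint(0,3,K):
BBBKBYB
BBBBBYB
RRRRBYB
BBBBBBB
BBBBBBB
After op 2 fill(3,1,G) [27 cells changed]:
GGGKGYG
GGGGGYG
RRRRGYG
GGGGGGG
GGGGGGG
After op 3 paint(0,5,B):
GGGKGBG
GGGGGYG
RRRRGYG
GGGGGGG
GGGGGGG
After op 4 fill(3,1,Y) [27 cells changed]:
YYYKYBY
YYYYYYY
RRRRYYY
YYYYYYY
YYYYYYY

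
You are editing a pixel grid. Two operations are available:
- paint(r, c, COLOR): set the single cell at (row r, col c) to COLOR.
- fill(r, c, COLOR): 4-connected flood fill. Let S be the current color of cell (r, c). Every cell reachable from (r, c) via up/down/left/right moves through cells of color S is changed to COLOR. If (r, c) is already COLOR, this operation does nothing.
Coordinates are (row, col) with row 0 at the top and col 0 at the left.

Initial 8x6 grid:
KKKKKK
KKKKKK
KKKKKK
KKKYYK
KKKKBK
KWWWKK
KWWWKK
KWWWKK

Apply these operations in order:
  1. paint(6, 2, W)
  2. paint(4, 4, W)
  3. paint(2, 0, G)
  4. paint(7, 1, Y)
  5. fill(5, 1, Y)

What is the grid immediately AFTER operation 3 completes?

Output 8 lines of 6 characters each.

Answer: KKKKKK
KKKKKK
GKKKKK
KKKYYK
KKKKWK
KWWWKK
KWWWKK
KWWWKK

Derivation:
After op 1 paint(6,2,W):
KKKKKK
KKKKKK
KKKKKK
KKKYYK
KKKKBK
KWWWKK
KWWWKK
KWWWKK
After op 2 paint(4,4,W):
KKKKKK
KKKKKK
KKKKKK
KKKYYK
KKKKWK
KWWWKK
KWWWKK
KWWWKK
After op 3 paint(2,0,G):
KKKKKK
KKKKKK
GKKKKK
KKKYYK
KKKKWK
KWWWKK
KWWWKK
KWWWKK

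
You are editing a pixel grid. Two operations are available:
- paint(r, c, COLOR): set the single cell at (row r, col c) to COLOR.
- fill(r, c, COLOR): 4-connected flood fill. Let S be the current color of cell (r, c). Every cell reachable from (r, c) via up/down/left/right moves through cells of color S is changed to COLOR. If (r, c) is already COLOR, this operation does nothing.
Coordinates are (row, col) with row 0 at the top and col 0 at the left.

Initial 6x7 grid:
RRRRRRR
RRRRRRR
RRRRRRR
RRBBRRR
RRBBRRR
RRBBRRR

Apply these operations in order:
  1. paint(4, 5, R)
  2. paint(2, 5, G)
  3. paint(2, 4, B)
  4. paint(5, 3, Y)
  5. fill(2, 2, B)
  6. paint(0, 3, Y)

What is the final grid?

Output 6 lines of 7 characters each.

Answer: BBBYBBB
BBBBBBB
BBBBBGB
BBBBBBB
BBBBBBB
BBBYBBB

Derivation:
After op 1 paint(4,5,R):
RRRRRRR
RRRRRRR
RRRRRRR
RRBBRRR
RRBBRRR
RRBBRRR
After op 2 paint(2,5,G):
RRRRRRR
RRRRRRR
RRRRRGR
RRBBRRR
RRBBRRR
RRBBRRR
After op 3 paint(2,4,B):
RRRRRRR
RRRRRRR
RRRRBGR
RRBBRRR
RRBBRRR
RRBBRRR
After op 4 paint(5,3,Y):
RRRRRRR
RRRRRRR
RRRRBGR
RRBBRRR
RRBBRRR
RRBYRRR
After op 5 fill(2,2,B) [34 cells changed]:
BBBBBBB
BBBBBBB
BBBBBGB
BBBBBBB
BBBBBBB
BBBYBBB
After op 6 paint(0,3,Y):
BBBYBBB
BBBBBBB
BBBBBGB
BBBBBBB
BBBBBBB
BBBYBBB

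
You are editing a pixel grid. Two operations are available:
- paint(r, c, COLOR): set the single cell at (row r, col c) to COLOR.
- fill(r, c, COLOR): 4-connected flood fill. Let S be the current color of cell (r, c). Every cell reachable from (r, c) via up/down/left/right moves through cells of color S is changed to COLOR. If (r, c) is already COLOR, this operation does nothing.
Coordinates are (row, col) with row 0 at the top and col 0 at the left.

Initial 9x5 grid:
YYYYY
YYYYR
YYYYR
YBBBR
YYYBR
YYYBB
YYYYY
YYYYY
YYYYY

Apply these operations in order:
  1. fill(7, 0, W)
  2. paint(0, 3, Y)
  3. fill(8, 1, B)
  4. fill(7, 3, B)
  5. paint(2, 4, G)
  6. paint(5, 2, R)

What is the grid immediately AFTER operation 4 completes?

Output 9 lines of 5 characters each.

Answer: BBBYW
BBBBR
BBBBR
BBBBR
BBBBR
BBBBB
BBBBB
BBBBB
BBBBB

Derivation:
After op 1 fill(7,0,W) [35 cells changed]:
WWWWW
WWWWR
WWWWR
WBBBR
WWWBR
WWWBB
WWWWW
WWWWW
WWWWW
After op 2 paint(0,3,Y):
WWWYW
WWWWR
WWWWR
WBBBR
WWWBR
WWWBB
WWWWW
WWWWW
WWWWW
After op 3 fill(8,1,B) [33 cells changed]:
BBBYW
BBBBR
BBBBR
BBBBR
BBBBR
BBBBB
BBBBB
BBBBB
BBBBB
After op 4 fill(7,3,B) [0 cells changed]:
BBBYW
BBBBR
BBBBR
BBBBR
BBBBR
BBBBB
BBBBB
BBBBB
BBBBB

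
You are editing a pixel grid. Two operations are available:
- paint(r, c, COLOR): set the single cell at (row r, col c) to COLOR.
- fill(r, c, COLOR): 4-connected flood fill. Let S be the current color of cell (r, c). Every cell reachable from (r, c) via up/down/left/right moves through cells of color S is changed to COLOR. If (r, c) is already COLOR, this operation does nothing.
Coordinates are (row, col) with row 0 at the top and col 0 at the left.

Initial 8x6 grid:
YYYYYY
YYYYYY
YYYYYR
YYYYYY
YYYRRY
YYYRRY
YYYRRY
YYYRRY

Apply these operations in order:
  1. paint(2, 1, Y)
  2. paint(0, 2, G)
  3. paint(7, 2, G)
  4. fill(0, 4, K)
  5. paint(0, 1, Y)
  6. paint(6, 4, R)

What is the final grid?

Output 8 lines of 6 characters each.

After op 1 paint(2,1,Y):
YYYYYY
YYYYYY
YYYYYR
YYYYYY
YYYRRY
YYYRRY
YYYRRY
YYYRRY
After op 2 paint(0,2,G):
YYGYYY
YYYYYY
YYYYYR
YYYYYY
YYYRRY
YYYRRY
YYYRRY
YYYRRY
After op 3 paint(7,2,G):
YYGYYY
YYYYYY
YYYYYR
YYYYYY
YYYRRY
YYYRRY
YYYRRY
YYGRRY
After op 4 fill(0,4,K) [37 cells changed]:
KKGKKK
KKKKKK
KKKKKR
KKKKKK
KKKRRK
KKKRRK
KKKRRK
KKGRRK
After op 5 paint(0,1,Y):
KYGKKK
KKKKKK
KKKKKR
KKKKKK
KKKRRK
KKKRRK
KKKRRK
KKGRRK
After op 6 paint(6,4,R):
KYGKKK
KKKKKK
KKKKKR
KKKKKK
KKKRRK
KKKRRK
KKKRRK
KKGRRK

Answer: KYGKKK
KKKKKK
KKKKKR
KKKKKK
KKKRRK
KKKRRK
KKKRRK
KKGRRK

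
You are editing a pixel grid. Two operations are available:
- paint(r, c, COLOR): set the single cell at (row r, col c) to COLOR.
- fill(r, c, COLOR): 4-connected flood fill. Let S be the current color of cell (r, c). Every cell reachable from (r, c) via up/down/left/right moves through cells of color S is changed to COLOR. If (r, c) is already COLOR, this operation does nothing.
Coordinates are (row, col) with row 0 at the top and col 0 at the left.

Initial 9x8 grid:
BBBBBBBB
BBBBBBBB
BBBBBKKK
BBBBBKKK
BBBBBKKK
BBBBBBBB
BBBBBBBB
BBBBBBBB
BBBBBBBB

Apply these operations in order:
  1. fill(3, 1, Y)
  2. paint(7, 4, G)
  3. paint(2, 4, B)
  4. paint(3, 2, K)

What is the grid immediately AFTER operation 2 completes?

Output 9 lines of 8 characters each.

Answer: YYYYYYYY
YYYYYYYY
YYYYYKKK
YYYYYKKK
YYYYYKKK
YYYYYYYY
YYYYYYYY
YYYYGYYY
YYYYYYYY

Derivation:
After op 1 fill(3,1,Y) [63 cells changed]:
YYYYYYYY
YYYYYYYY
YYYYYKKK
YYYYYKKK
YYYYYKKK
YYYYYYYY
YYYYYYYY
YYYYYYYY
YYYYYYYY
After op 2 paint(7,4,G):
YYYYYYYY
YYYYYYYY
YYYYYKKK
YYYYYKKK
YYYYYKKK
YYYYYYYY
YYYYYYYY
YYYYGYYY
YYYYYYYY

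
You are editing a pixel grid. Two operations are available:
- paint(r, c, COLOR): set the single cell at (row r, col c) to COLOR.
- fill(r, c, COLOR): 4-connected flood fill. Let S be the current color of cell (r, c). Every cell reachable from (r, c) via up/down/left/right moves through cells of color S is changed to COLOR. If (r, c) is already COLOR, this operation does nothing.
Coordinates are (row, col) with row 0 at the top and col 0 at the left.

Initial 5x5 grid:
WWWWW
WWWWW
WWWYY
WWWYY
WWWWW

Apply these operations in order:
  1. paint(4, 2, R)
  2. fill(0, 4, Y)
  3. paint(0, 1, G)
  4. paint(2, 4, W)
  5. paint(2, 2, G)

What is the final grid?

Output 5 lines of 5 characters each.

After op 1 paint(4,2,R):
WWWWW
WWWWW
WWWYY
WWWYY
WWRWW
After op 2 fill(0,4,Y) [18 cells changed]:
YYYYY
YYYYY
YYYYY
YYYYY
YYRWW
After op 3 paint(0,1,G):
YGYYY
YYYYY
YYYYY
YYYYY
YYRWW
After op 4 paint(2,4,W):
YGYYY
YYYYY
YYYYW
YYYYY
YYRWW
After op 5 paint(2,2,G):
YGYYY
YYYYY
YYGYW
YYYYY
YYRWW

Answer: YGYYY
YYYYY
YYGYW
YYYYY
YYRWW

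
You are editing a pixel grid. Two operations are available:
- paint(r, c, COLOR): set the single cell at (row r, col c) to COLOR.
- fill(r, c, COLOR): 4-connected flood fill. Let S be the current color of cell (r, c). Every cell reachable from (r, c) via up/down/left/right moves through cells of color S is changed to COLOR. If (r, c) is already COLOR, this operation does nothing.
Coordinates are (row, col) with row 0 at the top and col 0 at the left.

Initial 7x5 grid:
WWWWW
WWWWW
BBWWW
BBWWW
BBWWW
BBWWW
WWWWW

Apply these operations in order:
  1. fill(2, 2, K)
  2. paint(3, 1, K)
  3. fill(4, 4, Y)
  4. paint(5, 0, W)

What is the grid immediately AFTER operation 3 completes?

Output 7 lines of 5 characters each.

Answer: YYYYY
YYYYY
BBYYY
BYYYY
BBYYY
BBYYY
YYYYY

Derivation:
After op 1 fill(2,2,K) [27 cells changed]:
KKKKK
KKKKK
BBKKK
BBKKK
BBKKK
BBKKK
KKKKK
After op 2 paint(3,1,K):
KKKKK
KKKKK
BBKKK
BKKKK
BBKKK
BBKKK
KKKKK
After op 3 fill(4,4,Y) [28 cells changed]:
YYYYY
YYYYY
BBYYY
BYYYY
BBYYY
BBYYY
YYYYY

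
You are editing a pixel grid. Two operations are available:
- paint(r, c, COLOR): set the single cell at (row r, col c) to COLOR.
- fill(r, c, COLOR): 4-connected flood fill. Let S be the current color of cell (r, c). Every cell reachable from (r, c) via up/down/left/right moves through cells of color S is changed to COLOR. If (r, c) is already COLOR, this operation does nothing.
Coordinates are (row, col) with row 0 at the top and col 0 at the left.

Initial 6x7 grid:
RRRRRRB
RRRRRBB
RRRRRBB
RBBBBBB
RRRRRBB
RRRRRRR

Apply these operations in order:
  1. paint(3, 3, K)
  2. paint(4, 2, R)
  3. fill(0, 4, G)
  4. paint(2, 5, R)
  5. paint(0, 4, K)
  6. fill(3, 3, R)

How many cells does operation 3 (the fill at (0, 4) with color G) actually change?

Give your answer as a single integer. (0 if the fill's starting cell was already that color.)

Answer: 29

Derivation:
After op 1 paint(3,3,K):
RRRRRRB
RRRRRBB
RRRRRBB
RBBKBBB
RRRRRBB
RRRRRRR
After op 2 paint(4,2,R):
RRRRRRB
RRRRRBB
RRRRRBB
RBBKBBB
RRRRRBB
RRRRRRR
After op 3 fill(0,4,G) [29 cells changed]:
GGGGGGB
GGGGGBB
GGGGGBB
GBBKBBB
GGGGGBB
GGGGGGG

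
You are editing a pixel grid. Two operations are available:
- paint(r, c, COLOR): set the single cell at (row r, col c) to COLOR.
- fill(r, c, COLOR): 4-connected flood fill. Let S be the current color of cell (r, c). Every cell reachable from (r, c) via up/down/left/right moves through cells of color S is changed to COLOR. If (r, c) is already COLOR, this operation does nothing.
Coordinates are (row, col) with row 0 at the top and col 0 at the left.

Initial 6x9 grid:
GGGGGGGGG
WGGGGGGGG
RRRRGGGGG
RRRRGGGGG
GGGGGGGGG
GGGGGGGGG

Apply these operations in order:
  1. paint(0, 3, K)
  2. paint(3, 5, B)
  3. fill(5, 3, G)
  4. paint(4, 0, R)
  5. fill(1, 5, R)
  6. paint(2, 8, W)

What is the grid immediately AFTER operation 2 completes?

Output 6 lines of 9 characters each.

After op 1 paint(0,3,K):
GGGKGGGGG
WGGGGGGGG
RRRRGGGGG
RRRRGGGGG
GGGGGGGGG
GGGGGGGGG
After op 2 paint(3,5,B):
GGGKGGGGG
WGGGGGGGG
RRRRGGGGG
RRRRGBGGG
GGGGGGGGG
GGGGGGGGG

Answer: GGGKGGGGG
WGGGGGGGG
RRRRGGGGG
RRRRGBGGG
GGGGGGGGG
GGGGGGGGG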